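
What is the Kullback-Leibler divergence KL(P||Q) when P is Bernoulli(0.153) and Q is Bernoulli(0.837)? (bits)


KL = p*log2(p/q) + (1-p)*log2((1-p)/(1-q)) = 0.153*log2(0.153/0.837) + 0.847*log2(0.847/0.163) = 1.6386

1.6386 bits


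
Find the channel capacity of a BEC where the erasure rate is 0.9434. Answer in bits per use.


C = 1 - epsilon = 1 - 0.9434 = 0.0566

0.0566 bits


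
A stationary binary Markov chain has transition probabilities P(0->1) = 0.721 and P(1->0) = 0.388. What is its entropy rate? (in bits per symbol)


Stationary distribution: pi_0 = p10/(p01+p10) = 0.3499, pi_1 = 0.6501. Entropy rate H' = pi_0*H(p01) + pi_1*H(p10) = 0.3499*0.8541 + 0.6501*0.9635 = 0.9252

0.9252 bits/symbol


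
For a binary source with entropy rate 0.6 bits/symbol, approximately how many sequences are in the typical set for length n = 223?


log2|A_typical| = nH = 223 * 0.6 = 133.8, so |A_typical| ~ 2^133.8 = 1.896e+40

1.896e+40


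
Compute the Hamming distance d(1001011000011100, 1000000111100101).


Count differing positions: . . . ^ . ^ ^ ^ ^ ^ ^ ^ ^ . . ^ = 10 differences

10


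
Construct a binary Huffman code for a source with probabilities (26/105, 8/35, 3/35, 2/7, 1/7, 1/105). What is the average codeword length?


Huffman construction (repeatedly merge the two least-probable nodes; each merge adds 1 bit to every symbol beneath it): 1/105 + 3/35 = 2/21; 2/21 + 1/7 = 5/21; 8/35 + 5/21 = 7/15; 26/105 + 2/7 = 8/15; 7/15 + 8/15 = 1. Resulting codeword lengths (in the order the probabilities were given): (2, 2, 4, 2, 3, 4). L_avg = sum(p_i * l_i) = 26/105*2 + 8/35*2 + 3/35*4 + 2/7*2 + 1/7*3 + 1/105*4 = 7/3 = 2.3333

2.3333 bits


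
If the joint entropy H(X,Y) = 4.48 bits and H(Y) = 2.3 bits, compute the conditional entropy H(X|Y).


H(X|Y) = H(X,Y) - H(Y) = 4.48 - 2.3 = 2.18

2.18 bits


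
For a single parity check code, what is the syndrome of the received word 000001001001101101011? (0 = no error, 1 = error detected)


Syndrome = XOR of all bits = 0 XOR 0 XOR 0 XOR 0 XOR 0 XOR 1 XOR 0 XOR 0 XOR 1 XOR 0 XOR 0 XOR 1 XOR 1 XOR 0 XOR 1 XOR 1 XOR 0 XOR 1 XOR 0 XOR 1 XOR 1 = 1

1


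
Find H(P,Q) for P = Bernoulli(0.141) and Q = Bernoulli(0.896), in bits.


H(P,Q) = -p*log2(q) - (1-p)*log2(1-q). -0.141*log2(0.896) = 0.022339; -0.859*log2(0.104) = 2.804931. H(P,Q) = 0.022339 + 2.804931 = 2.8273

2.8273 bits


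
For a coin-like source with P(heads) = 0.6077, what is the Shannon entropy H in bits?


H = -p*log2(p) - (1-p)*log2(1-p). -0.6077*log2(0.6077) = 0.436674; -0.3923*log2(0.3923) = 0.529594. H = 0.436674 + 0.529594 = 0.9663

0.9663 bits


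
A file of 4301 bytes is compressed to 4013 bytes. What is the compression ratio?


Ratio = original / compressed = 4301 / 4013 = 1.0718

1.0718


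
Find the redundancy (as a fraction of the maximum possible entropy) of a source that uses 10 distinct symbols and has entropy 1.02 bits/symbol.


H_max = log2(K) = log2(10) = 3.3219 bits/symbol. Redundancy = 1 - H/H_max = 1 - 1.02/3.3219 = 1 - 0.3071 = 0.6929

0.6929


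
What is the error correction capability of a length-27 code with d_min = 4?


Correction capability = floor((d-1)/2) = floor((4-1)/2) = 1

1 errors


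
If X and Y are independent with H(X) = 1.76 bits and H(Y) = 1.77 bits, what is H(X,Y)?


For independent variables, H(X,Y) = H(X) + H(Y) = 1.76 + 1.77 = 3.53

3.53 bits


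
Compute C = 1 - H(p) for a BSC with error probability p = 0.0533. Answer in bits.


H(p) = -p*log2(p) - (1-p)*log2(1-p) = -0.0533*log2(0.0533) - 0.9467*log2(0.9467) = 0.225444 + 0.074809 = 0.3003. C = 1 - H(p) = 1 - 0.3003 = 0.6997

0.6997 bits


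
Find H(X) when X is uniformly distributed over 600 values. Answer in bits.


H = log2(n) = log2(600) = 9.2288

9.2288 bits


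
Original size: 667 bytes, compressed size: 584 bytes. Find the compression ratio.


Ratio = original / compressed = 667 / 584 = 1.1421

1.1421


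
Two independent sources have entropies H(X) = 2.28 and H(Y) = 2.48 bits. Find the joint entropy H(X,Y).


For independent variables, H(X,Y) = H(X) + H(Y) = 2.28 + 2.48 = 4.76

4.76 bits


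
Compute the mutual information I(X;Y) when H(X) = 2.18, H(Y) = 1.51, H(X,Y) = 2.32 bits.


I(X;Y) = H(X) + H(Y) - H(X,Y) = 2.18 + 1.51 - 2.32 = 1.37

1.37 bits


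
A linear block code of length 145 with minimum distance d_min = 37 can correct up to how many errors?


Correction capability = floor((d-1)/2) = floor((37-1)/2) = 18

18 errors


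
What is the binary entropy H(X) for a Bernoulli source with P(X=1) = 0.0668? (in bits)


H = -p*log2(p) - (1-p)*log2(1-p). -0.0668*log2(0.0668) = 0.260788; -0.9332*log2(0.9332) = 0.093079. H = 0.260788 + 0.093079 = 0.3539

0.3539 bits


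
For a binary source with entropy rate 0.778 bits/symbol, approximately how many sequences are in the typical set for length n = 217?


log2|A_typical| = nH = 217 * 0.778 = 168.826, so |A_typical| ~ 2^168.826 = 6.633e+50

6.633e+50


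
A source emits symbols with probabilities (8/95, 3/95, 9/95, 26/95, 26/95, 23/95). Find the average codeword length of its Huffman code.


Huffman construction (repeatedly merge the two least-probable nodes; each merge adds 1 bit to every symbol beneath it): 3/95 + 8/95 = 11/95; 9/95 + 11/95 = 4/19; 4/19 + 23/95 = 43/95; 26/95 + 26/95 = 52/95; 43/95 + 52/95 = 1. Resulting codeword lengths (in the order the probabilities were given): (4, 4, 3, 2, 2, 2). L_avg = sum(p_i * l_i) = 8/95*4 + 3/95*4 + 9/95*3 + 26/95*2 + 26/95*2 + 23/95*2 = 221/95 = 2.3263

2.3263 bits


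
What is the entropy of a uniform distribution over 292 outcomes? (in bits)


H = log2(n) = log2(292) = 8.1898

8.1898 bits


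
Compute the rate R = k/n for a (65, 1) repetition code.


Rate = k/n = 1/65

1/65


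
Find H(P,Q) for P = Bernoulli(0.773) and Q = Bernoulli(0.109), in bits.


H(P,Q) = -p*log2(q) - (1-p)*log2(1-q). -0.773*log2(0.109) = 2.471745; -0.227*log2(0.891) = 0.037796. H(P,Q) = 2.471745 + 0.037796 = 2.5095

2.5095 bits


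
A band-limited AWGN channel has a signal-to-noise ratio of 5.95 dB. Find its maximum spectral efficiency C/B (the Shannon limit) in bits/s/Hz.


SNR_linear = 10^(5.95/10) = 3.9355; C/B = log2(1 + SNR_linear) = log2(1 + 3.9355) = 2.3032

2.3032 bits/s/Hz


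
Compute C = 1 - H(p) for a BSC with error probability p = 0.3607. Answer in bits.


H(p) = -p*log2(p) - (1-p)*log2(1-p) = -0.3607*log2(0.3607) - 0.6393*log2(0.6393) = 0.530636 + 0.412627 = 0.9433. C = 1 - H(p) = 1 - 0.9433 = 0.0567

0.0567 bits


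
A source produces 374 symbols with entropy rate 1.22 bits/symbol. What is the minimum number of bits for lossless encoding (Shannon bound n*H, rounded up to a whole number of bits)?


Minimum bits >= n * H = 374 * 1.22 = 456.28, rounded up to a whole number of bits = 457

457 bits


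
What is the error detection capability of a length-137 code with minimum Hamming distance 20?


Detection capability = d_min - 1 = 20 - 1 = 19

19 errors


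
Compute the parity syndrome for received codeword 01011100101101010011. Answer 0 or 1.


Syndrome = XOR of all bits = 0 XOR 1 XOR 0 XOR 1 XOR 1 XOR 1 XOR 0 XOR 0 XOR 1 XOR 0 XOR 1 XOR 1 XOR 0 XOR 1 XOR 0 XOR 1 XOR 0 XOR 0 XOR 1 XOR 1 = 1

1


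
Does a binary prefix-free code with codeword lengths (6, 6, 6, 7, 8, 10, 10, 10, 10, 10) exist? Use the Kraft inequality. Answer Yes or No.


Kraft sum = sum(2^(-l_i)) = 0.0635, need <= 1. Result: satisfied (a binary prefix-free code with these lengths exists)

Yes


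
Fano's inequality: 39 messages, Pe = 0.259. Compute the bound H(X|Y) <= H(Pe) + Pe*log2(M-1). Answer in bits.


H(Pe) = -Pe*log2(Pe) - (1-Pe)*log2(1-Pe) = -0.259*log2(0.259) - 0.741*log2(0.741) = 0.504785 + 0.320449 = 0.8252. Pe*log2(M-1) = 0.259*log2(38) = 1.359213. Bound = H(Pe) + Pe*log2(M-1) = 0.504785 + 0.320449 + 1.359213 = 2.1844

2.1844 bits


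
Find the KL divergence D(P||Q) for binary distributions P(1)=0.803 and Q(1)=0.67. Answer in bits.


KL = p*log2(p/q) + (1-p)*log2((1-p)/(1-q)) = 0.803*log2(0.803/0.67) + 0.197*log2(0.197/0.33) = 0.0632

0.0632 bits


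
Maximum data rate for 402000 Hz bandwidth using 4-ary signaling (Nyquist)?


Rate = 2 * B * log2(M) = 2 * 402000 * 2.0 = 1608000.0

1608000.0 bps


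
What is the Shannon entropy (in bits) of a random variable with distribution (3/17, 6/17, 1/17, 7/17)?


H = -sum(p_i * log2(p_i)). Terms: -(3/17)*log2(3/17) = 0.441618; -(6/17)*log2(6/17) = 0.530294; -(1/17)*log2(1/17) = 0.240439; -(7/17)*log2(7/17) = 0.527103. H = 0.441618 + 0.530294 + 0.240439 + 0.527103 = 1.7395

1.7395 bits


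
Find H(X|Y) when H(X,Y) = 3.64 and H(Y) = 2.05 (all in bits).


H(X|Y) = H(X,Y) - H(Y) = 3.64 - 2.05 = 1.59

1.59 bits


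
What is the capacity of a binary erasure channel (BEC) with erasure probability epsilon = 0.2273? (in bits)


C = 1 - epsilon = 1 - 0.2273 = 0.7727

0.7727 bits


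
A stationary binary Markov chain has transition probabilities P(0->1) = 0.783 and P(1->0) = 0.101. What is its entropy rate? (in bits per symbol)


Stationary distribution: pi_0 = p10/(p01+p10) = 0.1143, pi_1 = 0.8857. Entropy rate H' = pi_0*H(p01) + pi_1*H(p10) = 0.1143*0.7547 + 0.8857*0.4722 = 0.5044

0.5044 bits/symbol


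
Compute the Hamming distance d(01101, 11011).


Count differing positions: ^ . ^ ^ . = 3 differences

3


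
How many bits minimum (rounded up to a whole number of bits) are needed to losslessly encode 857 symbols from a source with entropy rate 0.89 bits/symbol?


Minimum bits >= n * H = 857 * 0.89 = 762.73, rounded up to a whole number of bits = 763

763 bits


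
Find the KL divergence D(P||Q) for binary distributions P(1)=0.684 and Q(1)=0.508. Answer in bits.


KL = p*log2(p/q) + (1-p)*log2((1-p)/(1-q)) = 0.684*log2(0.684/0.508) + 0.316*log2(0.316/0.492) = 0.0917

0.0917 bits


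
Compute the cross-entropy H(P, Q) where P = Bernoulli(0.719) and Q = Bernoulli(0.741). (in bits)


H(P,Q) = -p*log2(q) - (1-p)*log2(1-q). -0.719*log2(0.741) = 0.310935; -0.281*log2(0.259) = 0.547662. H(P,Q) = 0.310935 + 0.547662 = 0.8586

0.8586 bits


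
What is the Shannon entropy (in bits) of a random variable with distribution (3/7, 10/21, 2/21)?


H = -sum(p_i * log2(p_i)). Terms: -(3/7)*log2(3/7) = 0.523882; -(10/21)*log2(10/21) = 0.509709; -(2/21)*log2(2/21) = 0.323078. H = 0.523882 + 0.509709 + 0.323078 = 1.3567

1.3567 bits


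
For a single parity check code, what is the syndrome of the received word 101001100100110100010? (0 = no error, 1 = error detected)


Syndrome = XOR of all bits = 1 XOR 0 XOR 1 XOR 0 XOR 0 XOR 1 XOR 1 XOR 0 XOR 0 XOR 1 XOR 0 XOR 0 XOR 1 XOR 1 XOR 0 XOR 1 XOR 0 XOR 0 XOR 0 XOR 1 XOR 0 = 1

1


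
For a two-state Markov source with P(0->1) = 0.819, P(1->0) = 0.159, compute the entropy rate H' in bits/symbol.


Stationary distribution: pi_0 = p10/(p01+p10) = 0.1626, pi_1 = 0.8374. Entropy rate H' = pi_0*H(p01) + pi_1*H(p10) = 0.1626*0.6823 + 0.8374*0.6319 = 0.6401

0.6401 bits/symbol


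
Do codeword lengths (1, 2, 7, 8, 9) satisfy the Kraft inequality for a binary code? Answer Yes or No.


Kraft sum = sum(2^(-l_i)) = 0.7637, need <= 1. Result: satisfied (a binary prefix-free code with these lengths exists)

Yes


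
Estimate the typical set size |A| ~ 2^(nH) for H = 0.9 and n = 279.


log2|A_typical| = nH = 279 * 0.9 = 251.1, so |A_typical| ~ 2^251.1 = 3.878e+75

3.878e+75


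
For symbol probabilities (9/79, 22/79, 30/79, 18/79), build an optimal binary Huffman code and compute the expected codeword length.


Huffman construction (repeatedly merge the two least-probable nodes; each merge adds 1 bit to every symbol beneath it): 9/79 + 18/79 = 27/79; 22/79 + 27/79 = 49/79; 30/79 + 49/79 = 1. Resulting codeword lengths (in the order the probabilities were given): (3, 2, 1, 3). L_avg = sum(p_i * l_i) = 9/79*3 + 22/79*2 + 30/79*1 + 18/79*3 = 155/79 = 1.962

1.962 bits


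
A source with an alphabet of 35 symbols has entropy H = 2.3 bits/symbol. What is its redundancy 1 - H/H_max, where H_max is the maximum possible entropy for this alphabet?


H_max = log2(K) = log2(35) = 5.1293 bits/symbol. Redundancy = 1 - H/H_max = 1 - 2.3/5.1293 = 1 - 0.4484 = 0.5516

0.5516


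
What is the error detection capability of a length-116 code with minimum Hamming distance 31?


Detection capability = d_min - 1 = 31 - 1 = 30

30 errors


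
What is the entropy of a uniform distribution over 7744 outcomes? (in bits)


H = log2(n) = log2(7744) = 12.9189

12.9189 bits


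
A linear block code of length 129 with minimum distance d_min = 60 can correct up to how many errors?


Correction capability = floor((d-1)/2) = floor((60-1)/2) = 29

29 errors


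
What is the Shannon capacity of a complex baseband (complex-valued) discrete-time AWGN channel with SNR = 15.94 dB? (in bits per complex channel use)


SNR_linear = 10^(15.94/10) = 39.2645; C = log2(1 + SNR_linear) = log2(1 + 39.2645) = 5.3314

5.3314 bits/channel use


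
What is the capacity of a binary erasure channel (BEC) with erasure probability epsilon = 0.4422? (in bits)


C = 1 - epsilon = 1 - 0.4422 = 0.5578

0.5578 bits


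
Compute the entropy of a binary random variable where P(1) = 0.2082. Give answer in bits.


H = -p*log2(p) - (1-p)*log2(1-p). -0.2082*log2(0.2082) = 0.471356; -0.7918*log2(0.7918) = 0.266672. H = 0.471356 + 0.266672 = 0.738

0.738 bits


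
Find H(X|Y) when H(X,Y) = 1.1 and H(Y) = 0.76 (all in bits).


H(X|Y) = H(X,Y) - H(Y) = 1.1 - 0.76 = 0.34

0.34 bits


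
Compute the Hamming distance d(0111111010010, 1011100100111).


Count differing positions: ^ ^ . . . ^ ^ ^ ^ . ^ . ^ = 8 differences

8


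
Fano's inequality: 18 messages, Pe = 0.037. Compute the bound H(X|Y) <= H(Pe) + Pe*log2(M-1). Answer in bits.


H(Pe) = -Pe*log2(Pe) - (1-Pe)*log2(1-Pe) = -0.037*log2(0.037) - 0.963*log2(0.963) = 0.175984 + 0.052380 = 0.2284. Pe*log2(M-1) = 0.037*log2(17) = 0.151236. Bound = H(Pe) + Pe*log2(M-1) = 0.175984 + 0.052380 + 0.151236 = 0.3796

0.3796 bits


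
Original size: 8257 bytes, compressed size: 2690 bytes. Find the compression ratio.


Ratio = original / compressed = 8257 / 2690 = 3.0695

3.0695


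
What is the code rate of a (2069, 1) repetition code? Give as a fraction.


Rate = k/n = 1/2069

1/2069


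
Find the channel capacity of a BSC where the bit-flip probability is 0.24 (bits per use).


H(p) = -p*log2(p) - (1-p)*log2(1-p) = -0.24*log2(0.24) - 0.76*log2(0.76) = 0.494134 + 0.300906 = 0.795. C = 1 - H(p) = 1 - 0.795 = 0.205

0.205 bits


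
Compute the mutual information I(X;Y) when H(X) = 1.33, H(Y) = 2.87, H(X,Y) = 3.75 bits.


I(X;Y) = H(X) + H(Y) - H(X,Y) = 1.33 + 2.87 - 3.75 = 0.45

0.45 bits


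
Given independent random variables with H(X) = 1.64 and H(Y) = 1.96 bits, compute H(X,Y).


For independent variables, H(X,Y) = H(X) + H(Y) = 1.64 + 1.96 = 3.6

3.6 bits


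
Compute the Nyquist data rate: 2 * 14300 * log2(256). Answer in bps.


Rate = 2 * B * log2(M) = 2 * 14300 * 8.0 = 228800.0

228800.0 bps


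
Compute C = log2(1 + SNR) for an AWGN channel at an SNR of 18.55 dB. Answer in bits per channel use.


SNR_linear = 10^(18.55/10) = 71.6143; C = log2(1 + SNR_linear) = log2(1 + 71.6143) = 6.1822

6.1822 bits/channel use


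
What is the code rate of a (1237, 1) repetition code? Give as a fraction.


Rate = k/n = 1/1237

1/1237


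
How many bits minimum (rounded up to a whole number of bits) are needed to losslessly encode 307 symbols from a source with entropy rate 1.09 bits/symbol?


Minimum bits >= n * H = 307 * 1.09 = 334.63, rounded up to a whole number of bits = 335

335 bits


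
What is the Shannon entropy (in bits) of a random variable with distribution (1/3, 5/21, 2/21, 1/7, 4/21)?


H = -sum(p_i * log2(p_i)). Terms: -(1/3)*log2(1/3) = 0.528321; -(5/21)*log2(5/21) = 0.492950; -(2/21)*log2(2/21) = 0.323078; -(1/7)*log2(1/7) = 0.401051; -(4/21)*log2(4/21) = 0.455680. H = 0.528321 + 0.492950 + 0.323078 + 0.401051 + 0.455680 = 2.2011

2.2011 bits


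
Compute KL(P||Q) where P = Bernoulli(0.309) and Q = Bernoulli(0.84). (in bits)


KL = p*log2(p/q) + (1-p)*log2((1-p)/(1-q)) = 0.309*log2(0.309/0.84) + 0.691*log2(0.691/0.16) = 1.0126

1.0126 bits


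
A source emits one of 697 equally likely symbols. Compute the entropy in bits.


H = log2(n) = log2(697) = 9.445

9.445 bits


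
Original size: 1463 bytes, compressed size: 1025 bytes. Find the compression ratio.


Ratio = original / compressed = 1463 / 1025 = 1.4273

1.4273


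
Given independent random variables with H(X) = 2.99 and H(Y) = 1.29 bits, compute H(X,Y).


For independent variables, H(X,Y) = H(X) + H(Y) = 2.99 + 1.29 = 4.28

4.28 bits


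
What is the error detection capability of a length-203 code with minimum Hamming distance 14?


Detection capability = d_min - 1 = 14 - 1 = 13

13 errors


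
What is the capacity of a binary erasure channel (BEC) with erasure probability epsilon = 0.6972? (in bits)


C = 1 - epsilon = 1 - 0.6972 = 0.3028

0.3028 bits


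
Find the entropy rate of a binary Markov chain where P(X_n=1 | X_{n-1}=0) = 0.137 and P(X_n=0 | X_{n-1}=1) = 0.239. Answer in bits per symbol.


Stationary distribution: pi_0 = p10/(p01+p10) = 0.6356, pi_1 = 0.3644. Entropy rate H' = pi_0*H(p01) + pi_1*H(p10) = 0.6356*0.5763 + 0.3644*0.7934 = 0.6554

0.6554 bits/symbol


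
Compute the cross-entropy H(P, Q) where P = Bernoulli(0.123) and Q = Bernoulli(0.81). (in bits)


H(P,Q) = -p*log2(q) - (1-p)*log2(1-q). -0.123*log2(0.81) = 0.037393; -0.877*log2(0.19) = 2.101229. H(P,Q) = 0.037393 + 2.101229 = 2.1386

2.1386 bits


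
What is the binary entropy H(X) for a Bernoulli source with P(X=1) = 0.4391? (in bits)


H = -p*log2(p) - (1-p)*log2(1-p). -0.4391*log2(0.4391) = 0.521378; -0.5609*log2(0.5609) = 0.467894. H = 0.521378 + 0.467894 = 0.9893

0.9893 bits


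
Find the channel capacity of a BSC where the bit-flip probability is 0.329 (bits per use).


H(p) = -p*log2(p) - (1-p)*log2(1-p) = -0.329*log2(0.329) - 0.671*log2(0.671) = 0.527664 + 0.386238 = 0.9139. C = 1 - H(p) = 1 - 0.9139 = 0.0861

0.0861 bits


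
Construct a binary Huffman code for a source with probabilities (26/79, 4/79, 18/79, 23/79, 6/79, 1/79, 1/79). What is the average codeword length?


Huffman construction (repeatedly merge the two least-probable nodes; each merge adds 1 bit to every symbol beneath it): 1/79 + 1/79 = 2/79; 2/79 + 4/79 = 6/79; 6/79 + 6/79 = 12/79; 12/79 + 18/79 = 30/79; 23/79 + 26/79 = 49/79; 30/79 + 49/79 = 1. Resulting codeword lengths (in the order the probabilities were given): (2, 4, 2, 2, 3, 5, 5). L_avg = sum(p_i * l_i) = 26/79*2 + 4/79*4 + 18/79*2 + 23/79*2 + 6/79*3 + 1/79*5 + 1/79*5 = 178/79 = 2.2532

2.2532 bits


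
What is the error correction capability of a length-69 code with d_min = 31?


Correction capability = floor((d-1)/2) = floor((31-1)/2) = 15

15 errors


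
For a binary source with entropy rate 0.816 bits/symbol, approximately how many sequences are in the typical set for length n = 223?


log2|A_typical| = nH = 223 * 0.816 = 181.968, so |A_typical| ~ 2^181.968 = 5.996e+54

5.996e+54


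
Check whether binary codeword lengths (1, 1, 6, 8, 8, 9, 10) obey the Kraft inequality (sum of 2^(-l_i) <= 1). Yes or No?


Kraft sum = sum(2^(-l_i)) = 1.0264, need <= 1. Result: violated (a binary prefix-free code with these lengths cannot exist)

No


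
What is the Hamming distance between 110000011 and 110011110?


Count differing positions: . . . . ^ ^ ^ . ^ = 4 differences

4


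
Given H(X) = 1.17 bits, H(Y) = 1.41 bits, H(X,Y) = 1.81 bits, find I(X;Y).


I(X;Y) = H(X) + H(Y) - H(X,Y) = 1.17 + 1.41 - 1.81 = 0.77

0.77 bits


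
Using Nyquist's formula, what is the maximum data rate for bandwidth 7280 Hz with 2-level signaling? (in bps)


Rate = 2 * B * log2(M) = 2 * 7280 * 1.0 = 14560.0

14560.0 bps


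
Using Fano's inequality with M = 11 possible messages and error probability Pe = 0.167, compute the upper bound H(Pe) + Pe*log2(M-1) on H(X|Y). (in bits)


H(Pe) = -Pe*log2(Pe) - (1-Pe)*log2(1-Pe) = -0.167*log2(0.167) - 0.833*log2(0.833) = 0.431207 + 0.219588 = 0.6508. Pe*log2(M-1) = 0.167*log2(10) = 0.554762. Bound = H(Pe) + Pe*log2(M-1) = 0.431207 + 0.219588 + 0.554762 = 1.2056

1.2056 bits


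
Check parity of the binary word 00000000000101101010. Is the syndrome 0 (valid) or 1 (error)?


Syndrome = XOR of all bits = 0 XOR 0 XOR 0 XOR 0 XOR 0 XOR 0 XOR 0 XOR 0 XOR 0 XOR 0 XOR 0 XOR 1 XOR 0 XOR 1 XOR 1 XOR 0 XOR 1 XOR 0 XOR 1 XOR 0 = 1

1


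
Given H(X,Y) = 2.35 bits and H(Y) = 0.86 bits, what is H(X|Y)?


H(X|Y) = H(X,Y) - H(Y) = 2.35 - 0.86 = 1.49

1.49 bits


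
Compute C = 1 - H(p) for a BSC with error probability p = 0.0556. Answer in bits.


H(p) = -p*log2(p) - (1-p)*log2(1-p) = -0.0556*log2(0.0556) - 0.9444*log2(0.9444) = 0.231784 + 0.077941 = 0.3097. C = 1 - H(p) = 1 - 0.3097 = 0.6903

0.6903 bits


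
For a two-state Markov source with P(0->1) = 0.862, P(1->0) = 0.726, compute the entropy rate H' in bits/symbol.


Stationary distribution: pi_0 = p10/(p01+p10) = 0.4572, pi_1 = 0.5428. Entropy rate H' = pi_0*H(p01) + pi_1*H(p10) = 0.4572*0.579 + 0.5428*0.8471 = 0.7245

0.7245 bits/symbol


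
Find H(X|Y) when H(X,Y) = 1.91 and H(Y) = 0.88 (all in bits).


H(X|Y) = H(X,Y) - H(Y) = 1.91 - 0.88 = 1.03

1.03 bits


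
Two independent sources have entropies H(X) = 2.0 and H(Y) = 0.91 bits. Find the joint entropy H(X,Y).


For independent variables, H(X,Y) = H(X) + H(Y) = 2.0 + 0.91 = 2.91

2.91 bits


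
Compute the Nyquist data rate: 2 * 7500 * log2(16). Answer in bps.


Rate = 2 * B * log2(M) = 2 * 7500 * 4.0 = 60000.0

60000.0 bps


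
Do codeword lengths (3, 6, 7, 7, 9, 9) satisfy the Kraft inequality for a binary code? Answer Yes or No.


Kraft sum = sum(2^(-l_i)) = 0.1602, need <= 1. Result: satisfied (a binary prefix-free code with these lengths exists)

Yes


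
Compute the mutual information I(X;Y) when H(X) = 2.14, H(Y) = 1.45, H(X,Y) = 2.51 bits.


I(X;Y) = H(X) + H(Y) - H(X,Y) = 2.14 + 1.45 - 2.51 = 1.08

1.08 bits


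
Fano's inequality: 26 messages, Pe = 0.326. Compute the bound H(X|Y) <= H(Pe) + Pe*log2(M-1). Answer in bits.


H(Pe) = -Pe*log2(Pe) - (1-Pe)*log2(1-Pe) = -0.326*log2(0.326) - 0.674*log2(0.674) = 0.527160 + 0.383627 = 0.9108. Pe*log2(M-1) = 0.326*log2(25) = 1.513897. Bound = H(Pe) + Pe*log2(M-1) = 0.527160 + 0.383627 + 1.513897 = 2.4247

2.4247 bits


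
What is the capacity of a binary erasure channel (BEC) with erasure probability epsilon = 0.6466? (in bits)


C = 1 - epsilon = 1 - 0.6466 = 0.3534

0.3534 bits


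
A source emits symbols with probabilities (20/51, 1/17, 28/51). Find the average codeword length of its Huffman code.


Huffman construction (repeatedly merge the two least-probable nodes; each merge adds 1 bit to every symbol beneath it): 1/17 + 20/51 = 23/51; 23/51 + 28/51 = 1. Resulting codeword lengths (in the order the probabilities were given): (2, 2, 1). L_avg = sum(p_i * l_i) = 20/51*2 + 1/17*2 + 28/51*1 = 74/51 = 1.451

1.451 bits


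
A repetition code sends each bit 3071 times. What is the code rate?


Rate = k/n = 1/3071

1/3071


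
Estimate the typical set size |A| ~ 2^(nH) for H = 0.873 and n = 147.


log2|A_typical| = nH = 147 * 0.873 = 128.331, so |A_typical| ~ 2^128.331 = 4.280e+38

4.280e+38


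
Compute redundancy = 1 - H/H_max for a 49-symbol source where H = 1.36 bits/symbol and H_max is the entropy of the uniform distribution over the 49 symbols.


H_max = log2(K) = log2(49) = 5.6147 bits/symbol. Redundancy = 1 - H/H_max = 1 - 1.36/5.6147 = 1 - 0.2422 = 0.7578

0.7578


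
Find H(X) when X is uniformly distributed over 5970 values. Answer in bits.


H = log2(n) = log2(5970) = 12.5435

12.5435 bits


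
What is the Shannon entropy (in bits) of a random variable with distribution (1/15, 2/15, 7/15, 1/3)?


H = -sum(p_i * log2(p_i)). Terms: -(1/15)*log2(1/15) = 0.260459; -(2/15)*log2(2/15) = 0.387585; -(7/15)*log2(7/15) = 0.513117; -(1/3)*log2(1/3) = 0.528321. H = 0.260459 + 0.387585 + 0.513117 + 0.528321 = 1.6895

1.6895 bits


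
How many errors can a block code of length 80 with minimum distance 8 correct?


Correction capability = floor((d-1)/2) = floor((8-1)/2) = 3

3 errors


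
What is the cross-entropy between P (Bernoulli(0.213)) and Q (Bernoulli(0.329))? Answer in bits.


H(P,Q) = -p*log2(q) - (1-p)*log2(1-q). -0.213*log2(0.329) = 0.341618; -0.787*log2(0.671) = 0.453009. H(P,Q) = 0.341618 + 0.453009 = 0.7946

0.7946 bits


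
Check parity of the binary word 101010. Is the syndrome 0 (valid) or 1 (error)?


Syndrome = XOR of all bits = 1 XOR 0 XOR 1 XOR 0 XOR 1 XOR 0 = 1

1


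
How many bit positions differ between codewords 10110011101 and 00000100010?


Count differing positions: ^ . ^ ^ . ^ ^ ^ ^ ^ ^ = 9 differences

9


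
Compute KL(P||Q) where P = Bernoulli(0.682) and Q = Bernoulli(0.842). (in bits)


KL = p*log2(p/q) + (1-p)*log2((1-p)/(1-q)) = 0.682*log2(0.682/0.842) + 0.318*log2(0.318/0.158) = 0.1135

0.1135 bits


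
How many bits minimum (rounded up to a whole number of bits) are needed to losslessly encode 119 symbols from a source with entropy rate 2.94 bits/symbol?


Minimum bits >= n * H = 119 * 2.94 = 349.86, rounded up to a whole number of bits = 350

350 bits


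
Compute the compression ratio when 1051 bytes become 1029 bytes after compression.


Ratio = original / compressed = 1051 / 1029 = 1.0214

1.0214


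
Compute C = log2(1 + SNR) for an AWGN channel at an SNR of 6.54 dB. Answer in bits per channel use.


SNR_linear = 10^(6.54/10) = 4.5082; C = log2(1 + SNR_linear) = log2(1 + 4.5082) = 2.4616

2.4616 bits/channel use


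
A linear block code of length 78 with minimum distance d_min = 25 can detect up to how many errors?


Detection capability = d_min - 1 = 25 - 1 = 24

24 errors


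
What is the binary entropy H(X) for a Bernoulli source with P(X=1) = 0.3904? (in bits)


H = -p*log2(p) - (1-p)*log2(1-p). -0.3904*log2(0.3904) = 0.529763; -0.6096*log2(0.6096) = 0.435294. H = 0.529763 + 0.435294 = 0.9651

0.9651 bits


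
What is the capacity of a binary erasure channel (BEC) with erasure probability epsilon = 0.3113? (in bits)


C = 1 - epsilon = 1 - 0.3113 = 0.6887

0.6887 bits


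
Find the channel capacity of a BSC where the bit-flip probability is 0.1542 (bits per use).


H(p) = -p*log2(p) - (1-p)*log2(1-p) = -0.1542*log2(0.1542) - 0.8458*log2(0.8458) = 0.415897 + 0.204355 = 0.6203. C = 1 - H(p) = 1 - 0.6203 = 0.3797

0.3797 bits


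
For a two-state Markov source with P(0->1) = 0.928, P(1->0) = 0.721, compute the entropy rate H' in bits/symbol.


Stationary distribution: pi_0 = p10/(p01+p10) = 0.4372, pi_1 = 0.5628. Entropy rate H' = pi_0*H(p01) + pi_1*H(p10) = 0.4372*0.3733 + 0.5628*0.8541 = 0.6439

0.6439 bits/symbol


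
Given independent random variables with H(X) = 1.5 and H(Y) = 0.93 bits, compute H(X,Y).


For independent variables, H(X,Y) = H(X) + H(Y) = 1.5 + 0.93 = 2.43

2.43 bits


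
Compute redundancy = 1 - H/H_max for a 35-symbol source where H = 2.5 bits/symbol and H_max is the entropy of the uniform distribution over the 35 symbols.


H_max = log2(K) = log2(35) = 5.1293 bits/symbol. Redundancy = 1 - H/H_max = 1 - 2.5/5.1293 = 1 - 0.4874 = 0.5126

0.5126


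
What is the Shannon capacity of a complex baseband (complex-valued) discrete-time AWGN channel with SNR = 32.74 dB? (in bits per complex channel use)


SNR_linear = 10^(32.74/10) = 1879.3168; C = log2(1 + SNR_linear) = log2(1 + 1879.3168) = 10.8768

10.8768 bits/channel use


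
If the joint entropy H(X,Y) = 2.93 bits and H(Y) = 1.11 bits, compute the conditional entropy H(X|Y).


H(X|Y) = H(X,Y) - H(Y) = 2.93 - 1.11 = 1.82

1.82 bits


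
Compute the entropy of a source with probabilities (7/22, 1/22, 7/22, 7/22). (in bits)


H = -sum(p_i * log2(p_i)). Terms: -(7/22)*log2(7/22) = 0.525661; -(1/22)*log2(1/22) = 0.202701; -(7/22)*log2(7/22) = 0.525661; -(7/22)*log2(7/22) = 0.525661. H = 0.525661 + 0.202701 + 0.525661 + 0.525661 = 1.7797

1.7797 bits


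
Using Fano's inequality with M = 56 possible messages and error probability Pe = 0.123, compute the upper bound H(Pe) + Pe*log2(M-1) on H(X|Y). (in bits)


H(Pe) = -Pe*log2(Pe) - (1-Pe)*log2(1-Pe) = -0.123*log2(0.123) - 0.877*log2(0.877) = 0.371862 + 0.166061 = 0.5379. Pe*log2(M-1) = 0.123*log2(55) = 0.711107. Bound = H(Pe) + Pe*log2(M-1) = 0.371862 + 0.166061 + 0.711107 = 1.249

1.249 bits


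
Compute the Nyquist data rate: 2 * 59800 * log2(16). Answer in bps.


Rate = 2 * B * log2(M) = 2 * 59800 * 4.0 = 478400.0

478400.0 bps


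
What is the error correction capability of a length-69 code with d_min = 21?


Correction capability = floor((d-1)/2) = floor((21-1)/2) = 10

10 errors


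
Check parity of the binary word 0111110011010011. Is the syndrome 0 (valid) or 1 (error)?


Syndrome = XOR of all bits = 0 XOR 1 XOR 1 XOR 1 XOR 1 XOR 1 XOR 0 XOR 0 XOR 1 XOR 1 XOR 0 XOR 1 XOR 0 XOR 0 XOR 1 XOR 1 = 0

0


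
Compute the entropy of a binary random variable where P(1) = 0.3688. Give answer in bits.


H = -p*log2(p) - (1-p)*log2(1-p). -0.3688*log2(0.3688) = 0.530736; -0.6312*log2(0.6312) = 0.419010. H = 0.530736 + 0.419010 = 0.9497

0.9497 bits


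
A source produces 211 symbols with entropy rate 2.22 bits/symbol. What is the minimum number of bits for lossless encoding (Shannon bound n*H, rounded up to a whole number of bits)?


Minimum bits >= n * H = 211 * 2.22 = 468.42, rounded up to a whole number of bits = 469

469 bits


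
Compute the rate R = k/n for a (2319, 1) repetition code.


Rate = k/n = 1/2319

1/2319


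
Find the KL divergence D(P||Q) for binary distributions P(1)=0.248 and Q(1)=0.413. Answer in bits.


KL = p*log2(p/q) + (1-p)*log2((1-p)/(1-q)) = 0.248*log2(0.248/0.413) + 0.752*log2(0.752/0.587) = 0.0863

0.0863 bits


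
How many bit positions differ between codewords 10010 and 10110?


Count differing positions: . . ^ . . = 1 differences

1


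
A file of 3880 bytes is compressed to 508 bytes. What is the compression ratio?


Ratio = original / compressed = 3880 / 508 = 7.6378

7.6378


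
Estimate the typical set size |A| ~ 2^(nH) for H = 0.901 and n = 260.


log2|A_typical| = nH = 260 * 0.901 = 234.26, so |A_typical| ~ 2^234.26 = 3.306e+70

3.306e+70


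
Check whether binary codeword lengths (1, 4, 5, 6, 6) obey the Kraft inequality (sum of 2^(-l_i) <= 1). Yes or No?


Kraft sum = sum(2^(-l_i)) = 0.625, need <= 1. Result: satisfied (a binary prefix-free code with these lengths exists)

Yes


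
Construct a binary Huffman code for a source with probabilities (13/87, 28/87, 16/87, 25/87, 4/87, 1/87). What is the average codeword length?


Huffman construction (repeatedly merge the two least-probable nodes; each merge adds 1 bit to every symbol beneath it): 1/87 + 4/87 = 5/87; 5/87 + 13/87 = 6/29; 16/87 + 6/29 = 34/87; 25/87 + 28/87 = 53/87; 34/87 + 53/87 = 1. Resulting codeword lengths (in the order the probabilities were given): (3, 2, 2, 2, 4, 4). L_avg = sum(p_i * l_i) = 13/87*3 + 28/87*2 + 16/87*2 + 25/87*2 + 4/87*4 + 1/87*4 = 197/87 = 2.2644

2.2644 bits


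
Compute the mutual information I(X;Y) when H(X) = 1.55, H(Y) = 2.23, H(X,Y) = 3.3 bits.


I(X;Y) = H(X) + H(Y) - H(X,Y) = 1.55 + 2.23 - 3.3 = 0.48

0.48 bits


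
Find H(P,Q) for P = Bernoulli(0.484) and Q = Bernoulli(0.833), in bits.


H(P,Q) = -p*log2(q) - (1-p)*log2(1-q). -0.484*log2(0.833) = 0.127588; -0.516*log2(0.167) = 1.332353. H(P,Q) = 0.127588 + 1.332353 = 1.4599

1.4599 bits


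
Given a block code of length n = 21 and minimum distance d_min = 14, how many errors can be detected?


Detection capability = d_min - 1 = 14 - 1 = 13

13 errors


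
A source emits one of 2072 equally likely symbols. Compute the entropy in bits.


H = log2(n) = log2(2072) = 11.0168

11.0168 bits


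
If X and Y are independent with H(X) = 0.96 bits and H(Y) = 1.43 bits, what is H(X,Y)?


For independent variables, H(X,Y) = H(X) + H(Y) = 0.96 + 1.43 = 2.39

2.39 bits


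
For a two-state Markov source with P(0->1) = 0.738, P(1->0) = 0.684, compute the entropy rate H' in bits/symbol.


Stationary distribution: pi_0 = p10/(p01+p10) = 0.481, pi_1 = 0.519. Entropy rate H' = pi_0*H(p01) + pi_1*H(p10) = 0.481*0.8297 + 0.519*0.9 = 0.8662

0.8662 bits/symbol


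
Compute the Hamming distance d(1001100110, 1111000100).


Count differing positions: . ^ ^ . ^ . . . ^ . = 4 differences

4


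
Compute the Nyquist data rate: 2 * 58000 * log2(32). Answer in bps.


Rate = 2 * B * log2(M) = 2 * 58000 * 5.0 = 580000.0

580000.0 bps


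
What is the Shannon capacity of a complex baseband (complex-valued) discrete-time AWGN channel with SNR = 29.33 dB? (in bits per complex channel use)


SNR_linear = 10^(29.33/10) = 857.0378; C = log2(1 + SNR_linear) = log2(1 + 857.0378) = 9.7449

9.7449 bits/channel use


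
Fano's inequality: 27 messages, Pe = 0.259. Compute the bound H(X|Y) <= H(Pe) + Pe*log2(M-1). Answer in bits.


H(Pe) = -Pe*log2(Pe) - (1-Pe)*log2(1-Pe) = -0.259*log2(0.259) - 0.741*log2(0.741) = 0.504785 + 0.320449 = 0.8252. Pe*log2(M-1) = 0.259*log2(26) = 1.217414. Bound = H(Pe) + Pe*log2(M-1) = 0.504785 + 0.320449 + 1.217414 = 2.0426

2.0426 bits


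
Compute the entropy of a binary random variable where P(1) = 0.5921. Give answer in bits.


H = -p*log2(p) - (1-p)*log2(1-p). -0.5921*log2(0.5921) = 0.447679; -0.4079*log2(0.4079) = 0.527705. H = 0.447679 + 0.527705 = 0.9754

0.9754 bits


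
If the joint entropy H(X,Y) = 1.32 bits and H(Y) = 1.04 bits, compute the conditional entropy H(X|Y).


H(X|Y) = H(X,Y) - H(Y) = 1.32 - 1.04 = 0.28

0.28 bits


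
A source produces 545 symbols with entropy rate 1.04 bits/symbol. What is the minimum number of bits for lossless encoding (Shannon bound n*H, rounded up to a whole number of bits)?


Minimum bits >= n * H = 545 * 1.04 = 566.8, rounded up to a whole number of bits = 567

567 bits


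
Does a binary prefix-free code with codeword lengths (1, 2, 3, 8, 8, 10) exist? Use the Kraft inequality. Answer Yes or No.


Kraft sum = sum(2^(-l_i)) = 0.8838, need <= 1. Result: satisfied (a binary prefix-free code with these lengths exists)

Yes


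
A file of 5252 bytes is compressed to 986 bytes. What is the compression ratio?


Ratio = original / compressed = 5252 / 986 = 5.3266

5.3266


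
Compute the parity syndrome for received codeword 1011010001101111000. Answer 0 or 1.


Syndrome = XOR of all bits = 1 XOR 0 XOR 1 XOR 1 XOR 0 XOR 1 XOR 0 XOR 0 XOR 0 XOR 1 XOR 1 XOR 0 XOR 1 XOR 1 XOR 1 XOR 1 XOR 0 XOR 0 XOR 0 = 0

0


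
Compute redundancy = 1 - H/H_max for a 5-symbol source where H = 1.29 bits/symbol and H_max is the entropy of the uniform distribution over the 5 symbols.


H_max = log2(K) = log2(5) = 2.3219 bits/symbol. Redundancy = 1 - H/H_max = 1 - 1.29/2.3219 = 1 - 0.5556 = 0.4444

0.4444


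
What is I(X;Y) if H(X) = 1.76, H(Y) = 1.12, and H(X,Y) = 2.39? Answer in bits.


I(X;Y) = H(X) + H(Y) - H(X,Y) = 1.76 + 1.12 - 2.39 = 0.49

0.49 bits


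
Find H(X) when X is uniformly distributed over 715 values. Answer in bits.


H = log2(n) = log2(715) = 9.4818

9.4818 bits


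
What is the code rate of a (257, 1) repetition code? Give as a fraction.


Rate = k/n = 1/257

1/257


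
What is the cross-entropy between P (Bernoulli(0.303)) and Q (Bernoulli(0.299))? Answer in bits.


H(P,Q) = -p*log2(q) - (1-p)*log2(1-q). -0.303*log2(0.299) = 0.527760; -0.697*log2(0.701) = 0.357222. H(P,Q) = 0.527760 + 0.357222 = 0.885

0.885 bits


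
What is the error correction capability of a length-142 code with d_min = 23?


Correction capability = floor((d-1)/2) = floor((23-1)/2) = 11

11 errors


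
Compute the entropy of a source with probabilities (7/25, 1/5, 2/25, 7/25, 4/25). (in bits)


H = -sum(p_i * log2(p_i)). Terms: -(7/25)*log2(7/25) = 0.514220; -(1/5)*log2(1/5) = 0.464386; -(2/25)*log2(2/25) = 0.291508; -(7/25)*log2(7/25) = 0.514220; -(4/25)*log2(4/25) = 0.423017. H = 0.514220 + 0.464386 + 0.291508 + 0.514220 + 0.423017 = 2.2074

2.2074 bits


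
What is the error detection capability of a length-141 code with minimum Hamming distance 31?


Detection capability = d_min - 1 = 31 - 1 = 30

30 errors


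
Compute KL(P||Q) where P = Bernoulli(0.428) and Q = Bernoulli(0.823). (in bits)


KL = p*log2(p/q) + (1-p)*log2((1-p)/(1-q)) = 0.428*log2(0.428/0.823) + 0.572*log2(0.572/0.177) = 0.5643

0.5643 bits


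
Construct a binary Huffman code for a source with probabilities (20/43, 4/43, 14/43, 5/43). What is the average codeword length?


Huffman construction (repeatedly merge the two least-probable nodes; each merge adds 1 bit to every symbol beneath it): 4/43 + 5/43 = 9/43; 9/43 + 14/43 = 23/43; 20/43 + 23/43 = 1. Resulting codeword lengths (in the order the probabilities were given): (1, 3, 2, 3). L_avg = sum(p_i * l_i) = 20/43*1 + 4/43*3 + 14/43*2 + 5/43*3 = 75/43 = 1.7442

1.7442 bits


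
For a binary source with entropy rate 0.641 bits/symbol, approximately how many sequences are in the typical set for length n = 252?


log2|A_typical| = nH = 252 * 0.641 = 161.532, so |A_typical| ~ 2^161.532 = 4.226e+48

4.226e+48


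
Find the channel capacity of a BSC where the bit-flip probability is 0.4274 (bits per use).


H(p) = -p*log2(p) - (1-p)*log2(1-p) = -0.4274*log2(0.4274) - 0.5726*log2(0.5726) = 0.524138 + 0.460600 = 0.9847. C = 1 - H(p) = 1 - 0.9847 = 0.0153

0.0153 bits


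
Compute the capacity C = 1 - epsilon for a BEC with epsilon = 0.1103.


C = 1 - epsilon = 1 - 0.1103 = 0.8897

0.8897 bits


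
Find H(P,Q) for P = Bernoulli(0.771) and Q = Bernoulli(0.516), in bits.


H(P,Q) = -p*log2(q) - (1-p)*log2(1-q). -0.771*log2(0.516) = 0.735963; -0.229*log2(0.484) = 0.239745. H(P,Q) = 0.735963 + 0.239745 = 0.9757

0.9757 bits


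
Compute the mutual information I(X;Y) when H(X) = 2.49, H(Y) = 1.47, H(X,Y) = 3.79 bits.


I(X;Y) = H(X) + H(Y) - H(X,Y) = 2.49 + 1.47 - 3.79 = 0.17

0.17 bits


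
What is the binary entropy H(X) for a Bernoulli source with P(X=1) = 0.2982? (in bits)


H = -p*log2(p) - (1-p)*log2(1-p). -0.2982*log2(0.2982) = 0.520552; -0.7018*log2(0.7018) = 0.358527. H = 0.520552 + 0.358527 = 0.8791

0.8791 bits


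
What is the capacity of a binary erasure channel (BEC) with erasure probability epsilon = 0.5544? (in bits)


C = 1 - epsilon = 1 - 0.5544 = 0.4456

0.4456 bits


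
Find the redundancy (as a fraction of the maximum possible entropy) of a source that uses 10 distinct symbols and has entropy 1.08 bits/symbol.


H_max = log2(K) = log2(10) = 3.3219 bits/symbol. Redundancy = 1 - H/H_max = 1 - 1.08/3.3219 = 1 - 0.3251 = 0.6749

0.6749


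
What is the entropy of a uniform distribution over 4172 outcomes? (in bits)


H = log2(n) = log2(4172) = 12.0265

12.0265 bits


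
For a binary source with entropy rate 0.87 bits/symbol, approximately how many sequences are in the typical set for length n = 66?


log2|A_typical| = nH = 66 * 0.87 = 57.42, so |A_typical| ~ 2^57.42 = 1.928e+17

1.928e+17


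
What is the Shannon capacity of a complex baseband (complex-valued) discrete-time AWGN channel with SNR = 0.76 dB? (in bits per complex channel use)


SNR_linear = 10^(0.76/10) = 1.1912; C = log2(1 + SNR_linear) = log2(1 + 1.1912) = 1.1317

1.1317 bits/channel use


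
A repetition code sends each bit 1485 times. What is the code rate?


Rate = k/n = 1/1485

1/1485
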